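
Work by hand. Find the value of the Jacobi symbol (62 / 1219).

Pull out 2: since 1219 ≡ 3 (mod 8), (2/1219) = -1.
Reciprocity: 31 ≡ 3 and 1219 ≡ 3 (mod 4), so (31/1219) = −(1219/31).
Reduce top mod 31: now compute (10/31).
Pull out 2: since 31 ≡ 7 (mod 8), (2/31) = +1.
Reciprocity: 5 ≡ 1 and 31 ≡ 3 (mod 4), so (5/31) = +(31/5).
Reduce top mod 5: now compute (1/5).
Reached (1/5) = 1. Collecting the sign flips along the way, the symbol is +1.

1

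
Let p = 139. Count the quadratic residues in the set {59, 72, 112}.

1

(59/139) = -1 → non-residue.
(72/139) = -1 → non-residue.
(112/139) = +1 → QR.
Total quadratic residues among the 3: 1.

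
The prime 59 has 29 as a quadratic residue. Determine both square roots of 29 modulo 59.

18, 41

Since 59 ≡ 3 (mod 4), a square root of 29 is 29^((59+1)/4) = 29^15 mod 59.
Repeated squaring: 29^2≡15, 29^4≡48, 29^8≡3 (mod 59).
29^15 = 29^(8+4+2+1) ≡ 41 (mod 59).
Check: 41² = 1681 ≡ 29 (mod 59). The two roots are 18 and 41.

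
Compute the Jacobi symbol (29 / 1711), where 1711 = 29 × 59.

Reciprocity: 29 ≡ 1 and 1711 ≡ 3 (mod 4), so (29/1711) = +(1711/29).
Reduce top mod 29: now compute (0/29).
Top reduces to 0: gcd > 1, so the symbol is 0.

0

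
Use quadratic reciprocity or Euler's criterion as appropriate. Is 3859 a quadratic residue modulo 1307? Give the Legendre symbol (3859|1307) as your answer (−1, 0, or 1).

First reduce: 3859 ≡ 1245 (mod 1307).
Reciprocity: 1245 ≡ 1 and 1307 ≡ 3 (mod 4), so (1245/1307) = +(1307/1245).
Reduce top mod 1245: now compute (62/1245).
Pull out 2: since 1245 ≡ 5 (mod 8), (2/1245) = -1.
Reciprocity: 31 ≡ 3 and 1245 ≡ 1 (mod 4), so (31/1245) = +(1245/31).
Reduce top mod 31: now compute (5/31).
Reciprocity: 5 ≡ 1 and 31 ≡ 3 (mod 4), so (5/31) = +(31/5).
Reduce top mod 5: now compute (1/5).
Reached (1/5) = 1. Collecting the sign flips along the way, the symbol is -1.

-1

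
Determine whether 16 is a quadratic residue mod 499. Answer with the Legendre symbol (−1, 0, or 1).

Pull out 2^4: since 499 ≡ 3 (mod 8), (2/499) = -1, so (2/499)^4 = +1.
Reached (1/499) = 1. Collecting the sign flips along the way, the symbol is +1.

1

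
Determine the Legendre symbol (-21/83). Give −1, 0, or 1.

-1

First reduce: -21 ≡ 62 (mod 83).
Pull out 2: since 83 ≡ 3 (mod 8), (2/83) = -1.
Reciprocity: 31 ≡ 3 and 83 ≡ 3 (mod 4), so (31/83) = −(83/31).
Reduce top mod 31: now compute (21/31).
Reciprocity: 21 ≡ 1 and 31 ≡ 3 (mod 4), so (21/31) = +(31/21).
Reduce top mod 21: now compute (10/21).
Pull out 2: since 21 ≡ 5 (mod 8), (2/21) = -1.
Reciprocity: 5 ≡ 1 and 21 ≡ 1 (mod 4), so (5/21) = +(21/5).
Reduce top mod 5: now compute (1/5).
Reached (1/5) = 1. Collecting the sign flips along the way, the symbol is -1.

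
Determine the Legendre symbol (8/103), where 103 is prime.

Pull out 2^3: since 103 ≡ 7 (mod 8), (2/103) = +1, so (2/103)^3 = +1.
Reached (1/103) = 1. Collecting the sign flips along the way, the symbol is +1.

1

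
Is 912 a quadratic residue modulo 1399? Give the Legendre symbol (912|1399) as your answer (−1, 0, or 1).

Pull out 2^4: since 1399 ≡ 7 (mod 8), (2/1399) = +1, so (2/1399)^4 = +1.
Reciprocity: 57 ≡ 1 and 1399 ≡ 3 (mod 4), so (57/1399) = +(1399/57).
Reduce top mod 57: now compute (31/57).
Reciprocity: 31 ≡ 3 and 57 ≡ 1 (mod 4), so (31/57) = +(57/31).
Reduce top mod 31: now compute (26/31).
Pull out 2: since 31 ≡ 7 (mod 8), (2/31) = +1.
Reciprocity: 13 ≡ 1 and 31 ≡ 3 (mod 4), so (13/31) = +(31/13).
Reduce top mod 13: now compute (5/13).
Reciprocity: 5 ≡ 1 and 13 ≡ 1 (mod 4), so (5/13) = +(13/5).
Reduce top mod 5: now compute (3/5).
Reciprocity: 3 ≡ 3 and 5 ≡ 1 (mod 4), so (3/5) = +(5/3).
Reduce top mod 3: now compute (2/3).
Pull out 2: since 3 ≡ 3 (mod 8), (2/3) = -1.
Reached (1/3) = 1. Collecting the sign flips along the way, the symbol is -1.

-1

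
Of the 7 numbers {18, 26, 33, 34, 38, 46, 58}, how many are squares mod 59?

(18/59) = -1 → non-residue.
(26/59) = +1 → QR.
(33/59) = -1 → non-residue.
(34/59) = -1 → non-residue.
(38/59) = -1 → non-residue.
(46/59) = +1 → QR.
(58/59) = -1 → non-residue.
Total quadratic residues among the 7: 2.

2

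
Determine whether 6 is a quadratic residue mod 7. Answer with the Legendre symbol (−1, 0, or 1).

-1

Pull out 2: since 7 ≡ 7 (mod 8), (2/7) = +1.
Reciprocity: 3 ≡ 3 and 7 ≡ 3 (mod 4), so (3/7) = −(7/3).
Reduce top mod 3: now compute (1/3).
Reached (1/3) = 1. Collecting the sign flips along the way, the symbol is -1.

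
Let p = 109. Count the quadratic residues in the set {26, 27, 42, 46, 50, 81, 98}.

4

(26/109) = +1 → QR.
(27/109) = +1 → QR.
(42/109) = -1 → non-residue.
(46/109) = +1 → QR.
(50/109) = -1 → non-residue.
(81/109) = +1 → QR.
(98/109) = -1 → non-residue.
Total quadratic residues among the 7: 4.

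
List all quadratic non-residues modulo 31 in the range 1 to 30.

Square k = 1,…,15 (k and 31−k give the same square):
1²=1, 2²=4, 3²=9, 4²=16, 5²=25, 6²≡5, 7²≡18, 8²≡2, 9²≡19, 10²≡7, 11²≡28, 12²≡20, 13²≡14, 14²≡10, 15²≡8 (mod 31).
The residues are {1, 2, 4, 5, 7, 8, 9, 10, 14, 16, 18, 19, 20, 25, 28}; the non-residues are the remaining 15 nonzero classes.

3, 6, 11, 12, 13, 15, 17, 21, 22, 23, 24, 26, 27, 29, 30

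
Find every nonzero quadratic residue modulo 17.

Square k = 1,…,8 (k and 17−k give the same square):
1²=1, 2²=4, 3²=9, 4²=16, 5²≡8, 6²≡2, 7²≡15, 8²≡13 (mod 17).
So the quadratic residues mod 17 are {1, 2, 4, 8, 9, 13, 15, 16}.

1 2 4 8 9 13 15 16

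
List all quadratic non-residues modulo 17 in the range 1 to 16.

Square k = 1,…,8 (k and 17−k give the same square):
1²=1, 2²=4, 3²=9, 4²=16, 5²≡8, 6²≡2, 7²≡15, 8²≡13 (mod 17).
The residues are {1, 2, 4, 8, 9, 13, 15, 16}; the non-residues are the remaining 8 nonzero classes.

3 5 6 7 10 11 12 14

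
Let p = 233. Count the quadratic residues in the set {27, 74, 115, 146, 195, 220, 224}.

4

(27/233) = -1 → non-residue.
(74/233) = +1 → QR.
(115/233) = -1 → non-residue.
(146/233) = -1 → non-residue.
(195/233) = +1 → QR.
(220/233) = +1 → QR.
(224/233) = +1 → QR.
Total quadratic residues among the 7: 4.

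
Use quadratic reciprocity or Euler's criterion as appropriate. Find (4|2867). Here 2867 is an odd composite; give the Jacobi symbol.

1

Pull out 2^2: since 2867 ≡ 3 (mod 8), (2/2867) = -1, so (2/2867)^2 = +1.
Reached (1/2867) = 1. Collecting the sign flips along the way, the symbol is +1.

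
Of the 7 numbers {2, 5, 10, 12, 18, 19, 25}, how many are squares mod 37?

3

(2/37) = -1 → non-residue.
(5/37) = -1 → non-residue.
(10/37) = +1 → QR.
(12/37) = +1 → QR.
(18/37) = -1 → non-residue.
(19/37) = -1 → non-residue.
(25/37) = +1 → QR.
Total quadratic residues among the 7: 3.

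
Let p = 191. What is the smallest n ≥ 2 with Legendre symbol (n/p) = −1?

(2/191) = +1, so 2 is a residue.
(3/191) = +1, so 3 is a residue.
(4/191) = +1, so 4 is a residue.
(5/191) = +1, so 5 is a residue.
(6/191) = +1, so 6 is a residue.
(7/191) = −1, so 7 is the smallest positive non-residue mod 191.

7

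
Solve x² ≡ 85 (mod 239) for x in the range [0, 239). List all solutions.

18, 221

Since 239 ≡ 3 (mod 4), a square root of 85 is 85^((239+1)/4) = 85^60 mod 239.
Repeated squaring: 85^2≡55, 85^4≡157, 85^8≡32, 85^16≡68, 85^32≡83 (mod 239).
85^60 = 85^(32+16+8+4) ≡ 18 (mod 239).
Check: 18² = 324 ≡ 85 (mod 239). The two roots are 18 and 221.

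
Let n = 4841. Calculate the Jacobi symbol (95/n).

-1

Reciprocity: 95 ≡ 3 and 4841 ≡ 1 (mod 4), so (95/4841) = +(4841/95).
Reduce top mod 95: now compute (91/95).
Reciprocity: 91 ≡ 3 and 95 ≡ 3 (mod 4), so (91/95) = −(95/91).
Reduce top mod 91: now compute (4/91).
Pull out 2^2: since 91 ≡ 3 (mod 8), (2/91) = -1, so (2/91)^2 = +1.
Reached (1/91) = 1. Collecting the sign flips along the way, the symbol is -1.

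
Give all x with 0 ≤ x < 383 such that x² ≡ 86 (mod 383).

Since 383 ≡ 3 (mod 4), a square root of 86 is 86^((383+1)/4) = 86^96 mod 383.
Repeated squaring: 86^2≡119, 86^4≡373, 86^8≡100, 86^16≡42, 86^32≡232, 86^64≡204 (mod 383).
86^96 = 86^(64+32) ≡ 219 (mod 383).
Check: 219² = 47961 ≡ 86 (mod 383). The two roots are 164 and 219.

164, 219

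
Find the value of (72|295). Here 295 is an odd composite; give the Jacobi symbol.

1

Pull out 2^3: since 295 ≡ 7 (mod 8), (2/295) = +1, so (2/295)^3 = +1.
Reciprocity: 9 ≡ 1 and 295 ≡ 3 (mod 4), so (9/295) = +(295/9).
Reduce top mod 9: now compute (7/9).
Reciprocity: 7 ≡ 3 and 9 ≡ 1 (mod 4), so (7/9) = +(9/7).
Reduce top mod 7: now compute (2/7).
Pull out 2: since 7 ≡ 7 (mod 8), (2/7) = +1.
Reached (1/7) = 1. Collecting the sign flips along the way, the symbol is +1.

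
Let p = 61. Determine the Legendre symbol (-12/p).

1

Euler's criterion: (-12/61) ≡ 49^30 (mod 61).
49^2 ≡ 22 (mod 61)
49^4 ≡ 57 (mod 61)
49^8 ≡ 16 (mod 61)
49^16 ≡ 12 (mod 61)
49^30 = 49^(16+8+4+2) ≡ 1 (mod 61).
Result is 1, so (-12/61) = 1.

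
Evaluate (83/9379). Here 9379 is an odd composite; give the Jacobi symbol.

Reciprocity: 83 ≡ 3 and 9379 ≡ 3 (mod 4), so (83/9379) = −(9379/83).
Reduce top mod 83: now compute (0/83).
Top reduces to 0: gcd > 1, so the symbol is 0.

0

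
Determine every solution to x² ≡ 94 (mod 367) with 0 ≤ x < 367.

Since 367 ≡ 3 (mod 4), a square root of 94 is 94^((367+1)/4) = 94^92 mod 367.
Repeated squaring: 94^2≡28, 94^4≡50, 94^8≡298, 94^16≡357, 94^32≡100, 94^64≡91 (mod 367).
94^92 = 94^(64+16+8+4) ≡ 182 (mod 367).
Check: 182² = 33124 ≡ 94 (mod 367). The two roots are 182 and 185.

182, 185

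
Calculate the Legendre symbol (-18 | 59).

1

First reduce: -18 ≡ 41 (mod 59).
Reciprocity: 41 ≡ 1 and 59 ≡ 3 (mod 4), so (41/59) = +(59/41).
Reduce top mod 41: now compute (18/41).
Pull out 2: since 41 ≡ 1 (mod 8), (2/41) = +1.
Reciprocity: 9 ≡ 1 and 41 ≡ 1 (mod 4), so (9/41) = +(41/9).
Reduce top mod 9: now compute (5/9).
Reciprocity: 5 ≡ 1 and 9 ≡ 1 (mod 4), so (5/9) = +(9/5).
Reduce top mod 5: now compute (4/5).
Pull out 2^2: since 5 ≡ 5 (mod 8), (2/5) = -1, so (2/5)^2 = +1.
Reached (1/5) = 1. Collecting the sign flips along the way, the symbol is +1.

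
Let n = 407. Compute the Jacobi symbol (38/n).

1

Pull out 2: since 407 ≡ 7 (mod 8), (2/407) = +1.
Reciprocity: 19 ≡ 3 and 407 ≡ 3 (mod 4), so (19/407) = −(407/19).
Reduce top mod 19: now compute (8/19).
Pull out 2^3: since 19 ≡ 3 (mod 8), (2/19) = -1, so (2/19)^3 = -1.
Reached (1/19) = 1. Collecting the sign flips along the way, the symbol is +1.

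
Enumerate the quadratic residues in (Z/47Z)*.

Square k = 1,…,23 (k and 47−k give the same square):
1²=1, 2²=4, 3²=9, 4²=16, 5²=25, 6²=36, 7²≡2, 8²≡17, 9²≡34, 10²≡6, 11²≡27, 12²≡3, 13²≡28, 14²≡8, 15²≡37, 16²≡21, 17²≡7, 18²≡42, 19²≡32, 20²≡24, 21²≡18, 22²≡14, 23²≡12 (mod 47).
So the quadratic residues mod 47 are {1, 2, 3, 4, 6, 7, 8, 9, 12, 14, 16, 17, 18, 21, 24, 25, 27, 28, 32, 34, 36, 37, 42}.

1, 2, 3, 4, 6, 7, 8, 9, 12, 14, 16, 17, 18, 21, 24, 25, 27, 28, 32, 34, 36, 37, 42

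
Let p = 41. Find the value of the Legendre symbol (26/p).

Pull out 2: since 41 ≡ 1 (mod 8), (2/41) = +1.
Reciprocity: 13 ≡ 1 and 41 ≡ 1 (mod 4), so (13/41) = +(41/13).
Reduce top mod 13: now compute (2/13).
Pull out 2: since 13 ≡ 5 (mod 8), (2/13) = -1.
Reached (1/13) = 1. Collecting the sign flips along the way, the symbol is -1.

-1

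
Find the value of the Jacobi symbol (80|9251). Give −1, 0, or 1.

1

Pull out 2^4: since 9251 ≡ 3 (mod 8), (2/9251) = -1, so (2/9251)^4 = +1.
Reciprocity: 5 ≡ 1 and 9251 ≡ 3 (mod 4), so (5/9251) = +(9251/5).
Reduce top mod 5: now compute (1/5).
Reached (1/5) = 1. Collecting the sign flips along the way, the symbol is +1.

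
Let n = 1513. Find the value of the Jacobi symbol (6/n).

1

Pull out 2: since 1513 ≡ 1 (mod 8), (2/1513) = +1.
Reciprocity: 3 ≡ 3 and 1513 ≡ 1 (mod 4), so (3/1513) = +(1513/3).
Reduce top mod 3: now compute (1/3).
Reached (1/3) = 1. Collecting the sign flips along the way, the symbol is +1.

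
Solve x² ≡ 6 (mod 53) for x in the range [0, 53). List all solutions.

18, 35

53 ≡ 1 (mod 4), so we find a root by search.
Trying successive values, 18² = 324 ≡ 6 (mod 53). The other root is 53 − 18 = 35.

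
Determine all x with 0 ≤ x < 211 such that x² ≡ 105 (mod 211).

Since 211 ≡ 3 (mod 4), a square root of 105 is 105^((211+1)/4) = 105^53 mod 211.
Repeated squaring: 105^2≡53, 105^4≡66, 105^8≡136, 105^16≡139, 105^32≡120 (mod 211).
105^53 = 105^(32+16+4+1) ≡ 59 (mod 211).
Check: 59² = 3481 ≡ 105 (mod 211). The two roots are 59 and 152.

59, 152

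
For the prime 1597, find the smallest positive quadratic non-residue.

2

(2/1597) = −1, so 2 is the smallest positive non-residue mod 1597.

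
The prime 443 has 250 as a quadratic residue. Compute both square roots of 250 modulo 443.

129, 314

Since 443 ≡ 3 (mod 4), a square root of 250 is 250^((443+1)/4) = 250^111 mod 443.
Repeated squaring: 250^2≡37, 250^4≡40, 250^8≡271, 250^16≡346, 250^32≡106, 250^64≡161 (mod 443).
250^111 = 250^(64+32+8+4+2+1) ≡ 314 (mod 443).
Check: 314² = 98596 ≡ 250 (mod 443). The two roots are 129 and 314.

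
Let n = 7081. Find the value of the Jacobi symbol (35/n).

Reciprocity: 35 ≡ 3 and 7081 ≡ 1 (mod 4), so (35/7081) = +(7081/35).
Reduce top mod 35: now compute (11/35).
Reciprocity: 11 ≡ 3 and 35 ≡ 3 (mod 4), so (11/35) = −(35/11).
Reduce top mod 11: now compute (2/11).
Pull out 2: since 11 ≡ 3 (mod 8), (2/11) = -1.
Reached (1/11) = 1. Collecting the sign flips along the way, the symbol is +1.

1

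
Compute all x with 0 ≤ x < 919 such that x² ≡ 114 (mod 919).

Since 919 ≡ 3 (mod 4), a square root of 114 is 114^((919+1)/4) = 114^230 mod 919.
Repeated squaring: 114^2≡130, 114^4≡358, 114^8≡423, 114^16≡643, 114^32≡818, 114^64≡92, 114^128≡193 (mod 919).
114^230 = 114^(128+64+32+4+2) ≡ 501 (mod 919).
Check: 501² = 251001 ≡ 114 (mod 919). The two roots are 418 and 501.

418, 501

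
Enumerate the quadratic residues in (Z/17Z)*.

Square k = 1,…,8 (k and 17−k give the same square):
1²=1, 2²=4, 3²=9, 4²=16, 5²≡8, 6²≡2, 7²≡15, 8²≡13 (mod 17).
So the quadratic residues mod 17 are {1, 2, 4, 8, 9, 13, 15, 16}.

1,2,4,8,9,13,15,16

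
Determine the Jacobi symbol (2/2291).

-1

Pull out 2: since 2291 ≡ 3 (mod 8), (2/2291) = -1.
Reached (1/2291) = 1. Collecting the sign flips along the way, the symbol is -1.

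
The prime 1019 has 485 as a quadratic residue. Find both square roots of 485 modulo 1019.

Since 1019 ≡ 3 (mod 4), a square root of 485 is 485^((1019+1)/4) = 485^255 mod 1019.
Repeated squaring: 485^2≡855, 485^4≡402, 485^8≡602, 485^16≡659, 485^32≡187, 485^64≡323, 485^128≡391 (mod 1019).
485^255 = 485^(128+64+32+16+8+4+2+1) ≡ 685 (mod 1019).
Check: 685² = 469225 ≡ 485 (mod 1019). The two roots are 334 and 685.

334, 685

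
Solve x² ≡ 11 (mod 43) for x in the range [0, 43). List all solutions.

Since 43 ≡ 3 (mod 4), a square root of 11 is 11^((43+1)/4) = 11^11 mod 43.
Repeated squaring: 11^2≡35, 11^4≡21, 11^8≡11 (mod 43).
11^11 = 11^(8+2+1) ≡ 21 (mod 43).
Check: 21² = 441 ≡ 11 (mod 43). The two roots are 21 and 22.

21, 22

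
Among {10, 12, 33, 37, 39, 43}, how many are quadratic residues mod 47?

2

(10/47) = -1 → non-residue.
(12/47) = +1 → QR.
(33/47) = -1 → non-residue.
(37/47) = +1 → QR.
(39/47) = -1 → non-residue.
(43/47) = -1 → non-residue.
Total quadratic residues among the 6: 2.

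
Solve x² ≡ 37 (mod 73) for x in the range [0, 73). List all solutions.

73 ≡ 1 (mod 4), so we find a root by search.
Trying successive values, 16² = 256 ≡ 37 (mod 73). The other root is 73 − 16 = 57.

16, 57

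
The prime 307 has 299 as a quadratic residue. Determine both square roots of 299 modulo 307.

91, 216

Since 307 ≡ 3 (mod 4), a square root of 299 is 299^((307+1)/4) = 299^77 mod 307.
Repeated squaring: 299^2≡64, 299^4≡105, 299^8≡280, 299^16≡115, 299^32≡24, 299^64≡269 (mod 307).
299^77 = 299^(64+8+4+1) ≡ 216 (mod 307).
Check: 216² = 46656 ≡ 299 (mod 307). The two roots are 91 and 216.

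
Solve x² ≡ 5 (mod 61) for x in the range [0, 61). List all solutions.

26, 35

61 ≡ 1 (mod 4), so we find a root by search.
Trying successive values, 26² = 676 ≡ 5 (mod 61). The other root is 61 − 26 = 35.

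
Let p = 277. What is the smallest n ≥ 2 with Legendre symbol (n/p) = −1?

2

(2/277) = −1, so 2 is the smallest positive non-residue mod 277.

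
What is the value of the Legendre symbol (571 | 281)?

First reduce: 571 ≡ 9 (mod 281).
Reciprocity: 9 ≡ 1 and 281 ≡ 1 (mod 4), so (9/281) = +(281/9).
Reduce top mod 9: now compute (2/9).
Pull out 2: since 9 ≡ 1 (mod 8), (2/9) = +1.
Reached (1/9) = 1. Collecting the sign flips along the way, the symbol is +1.

1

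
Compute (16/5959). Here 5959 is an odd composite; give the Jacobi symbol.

Pull out 2^4: since 5959 ≡ 7 (mod 8), (2/5959) = +1, so (2/5959)^4 = +1.
Reached (1/5959) = 1. Collecting the sign flips along the way, the symbol is +1.

1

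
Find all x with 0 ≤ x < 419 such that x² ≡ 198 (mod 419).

63, 356

Since 419 ≡ 3 (mod 4), a square root of 198 is 198^((419+1)/4) = 198^105 mod 419.
Repeated squaring: 198^2≡237, 198^4≡23, 198^8≡110, 198^16≡368, 198^32≡87, 198^64≡27 (mod 419).
198^105 = 198^(64+32+8+1) ≡ 63 (mod 419).
Check: 63² = 3969 ≡ 198 (mod 419). The two roots are 63 and 356.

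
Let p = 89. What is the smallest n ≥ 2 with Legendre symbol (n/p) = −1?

(2/89) = +1, so 2 is a residue.
(3/89) = −1, so 3 is the smallest positive non-residue mod 89.

3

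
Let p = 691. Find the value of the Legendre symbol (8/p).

-1

Pull out 2^3: since 691 ≡ 3 (mod 8), (2/691) = -1, so (2/691)^3 = -1.
Reached (1/691) = 1. Collecting the sign flips along the way, the symbol is -1.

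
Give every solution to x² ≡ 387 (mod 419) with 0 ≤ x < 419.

Since 419 ≡ 3 (mod 4), a square root of 387 is 387^((419+1)/4) = 387^105 mod 419.
Repeated squaring: 387^2≡186, 387^4≡238, 387^8≡79, 387^16≡375, 387^32≡260, 387^64≡141 (mod 419).
387^105 = 387^(64+32+8+1) ≡ 35 (mod 419).
Check: 35² = 1225 ≡ 387 (mod 419). The two roots are 35 and 384.

35, 384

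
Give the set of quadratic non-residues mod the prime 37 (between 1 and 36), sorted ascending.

Square k = 1,…,18 (k and 37−k give the same square):
1²=1, 2²=4, 3²=9, 4²=16, 5²=25, 6²=36, 7²≡12, 8²≡27, 9²≡7, 10²≡26, 11²≡10, 12²≡33, 13²≡21, 14²≡11, 15²≡3, 16²≡34, 17²≡30, 18²≡28 (mod 37).
The residues are {1, 3, 4, 7, 9, 10, 11, 12, 16, 21, 25, 26, 27, 28, 30, 33, 34, 36}; the non-residues are the remaining 18 nonzero classes.

2 5 6 8 13 14 15 17 18 19 20 22 23 24 29 31 32 35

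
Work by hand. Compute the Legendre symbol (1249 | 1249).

First reduce: 1249 ≡ 0 (mod 1249).
Top reduces to 0: gcd > 1, so the symbol is 0.

0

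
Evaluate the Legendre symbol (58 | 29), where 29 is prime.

First reduce: 58 ≡ 0 (mod 29).
Top reduces to 0: gcd > 1, so the symbol is 0.

0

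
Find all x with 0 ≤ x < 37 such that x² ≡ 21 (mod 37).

13, 24

37 ≡ 1 (mod 4), so we find a root by search.
Trying successive values, 13² = 169 ≡ 21 (mod 37). The other root is 37 − 13 = 24.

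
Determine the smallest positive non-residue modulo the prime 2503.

(2/2503) = +1, so 2 is a residue.
(3/2503) = −1, so 3 is the smallest positive non-residue mod 2503.

3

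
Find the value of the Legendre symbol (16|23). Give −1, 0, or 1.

1

Pull out 2^4: since 23 ≡ 7 (mod 8), (2/23) = +1, so (2/23)^4 = +1.
Reached (1/23) = 1. Collecting the sign flips along the way, the symbol is +1.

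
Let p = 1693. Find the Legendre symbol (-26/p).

-1

First reduce: -26 ≡ 1667 (mod 1693).
Reciprocity: 1667 ≡ 3 and 1693 ≡ 1 (mod 4), so (1667/1693) = +(1693/1667).
Reduce top mod 1667: now compute (26/1667).
Pull out 2: since 1667 ≡ 3 (mod 8), (2/1667) = -1.
Reciprocity: 13 ≡ 1 and 1667 ≡ 3 (mod 4), so (13/1667) = +(1667/13).
Reduce top mod 13: now compute (3/13).
Reciprocity: 3 ≡ 3 and 13 ≡ 1 (mod 4), so (3/13) = +(13/3).
Reduce top mod 3: now compute (1/3).
Reached (1/3) = 1. Collecting the sign flips along the way, the symbol is -1.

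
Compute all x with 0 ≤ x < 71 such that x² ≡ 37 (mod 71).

Since 71 ≡ 3 (mod 4), a square root of 37 is 37^((71+1)/4) = 37^18 mod 71.
Repeated squaring: 37^2≡20, 37^4≡45, 37^8≡37, 37^16≡20 (mod 71).
37^18 = 37^(16+2) ≡ 45 (mod 71).
Check: 45² = 2025 ≡ 37 (mod 71). The two roots are 26 and 45.

26, 45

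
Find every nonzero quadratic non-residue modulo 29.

Square k = 1,…,14 (k and 29−k give the same square):
1²=1, 2²=4, 3²=9, 4²=16, 5²=25, 6²≡7, 7²≡20, 8²≡6, 9²≡23, 10²≡13, 11²≡5, 12²≡28, 13²≡24, 14²≡22 (mod 29).
The residues are {1, 4, 5, 6, 7, 9, 13, 16, 20, 22, 23, 24, 25, 28}; the non-residues are the remaining 14 nonzero classes.

2, 3, 8, 10, 11, 12, 14, 15, 17, 18, 19, 21, 26, 27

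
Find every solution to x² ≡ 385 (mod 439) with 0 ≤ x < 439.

Since 439 ≡ 3 (mod 4), a square root of 385 is 385^((439+1)/4) = 385^110 mod 439.
Repeated squaring: 385^2≡282, 385^4≡65, 385^8≡274, 385^16≡7, 385^32≡49, 385^64≡206 (mod 439).
385^110 = 385^(64+32+8+4+2) ≡ 98 (mod 439).
Check: 98² = 9604 ≡ 385 (mod 439). The two roots are 98 and 341.

98, 341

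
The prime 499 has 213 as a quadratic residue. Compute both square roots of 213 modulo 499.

Since 499 ≡ 3 (mod 4), a square root of 213 is 213^((499+1)/4) = 213^125 mod 499.
Repeated squaring: 213^2≡459, 213^4≡103, 213^8≡130, 213^16≡433, 213^32≡364, 213^64≡261 (mod 499).
213^125 = 213^(64+32+16+8+4+1) ≡ 47 (mod 499).
Check: 47² = 2209 ≡ 213 (mod 499). The two roots are 47 and 452.

47, 452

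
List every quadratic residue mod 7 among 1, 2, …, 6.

Square k = 1,…,3 (k and 7−k give the same square):
1²=1, 2²=4, 3²≡2 (mod 7).
So the quadratic residues mod 7 are {1, 2, 4}.

1 2 4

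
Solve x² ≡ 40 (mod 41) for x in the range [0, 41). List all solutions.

41 ≡ 1 (mod 4), so we find a root by search.
Trying successive values, 9² = 81 ≡ 40 (mod 41). The other root is 41 − 9 = 32.

9, 32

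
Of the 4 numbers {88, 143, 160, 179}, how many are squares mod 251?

(88/251) = +1 → QR.
(143/251) = -1 → non-residue.
(160/251) = -1 → non-residue.
(179/251) = +1 → QR.
Total quadratic residues among the 4: 2.

2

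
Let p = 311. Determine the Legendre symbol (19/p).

Reciprocity: 19 ≡ 3 and 311 ≡ 3 (mod 4), so (19/311) = −(311/19).
Reduce top mod 19: now compute (7/19).
Reciprocity: 7 ≡ 3 and 19 ≡ 3 (mod 4), so (7/19) = −(19/7).
Reduce top mod 7: now compute (5/7).
Reciprocity: 5 ≡ 1 and 7 ≡ 3 (mod 4), so (5/7) = +(7/5).
Reduce top mod 5: now compute (2/5).
Pull out 2: since 5 ≡ 5 (mod 8), (2/5) = -1.
Reached (1/5) = 1. Collecting the sign flips along the way, the symbol is -1.

-1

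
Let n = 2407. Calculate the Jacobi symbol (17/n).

Reciprocity: 17 ≡ 1 and 2407 ≡ 3 (mod 4), so (17/2407) = +(2407/17).
Reduce top mod 17: now compute (10/17).
Pull out 2: since 17 ≡ 1 (mod 8), (2/17) = +1.
Reciprocity: 5 ≡ 1 and 17 ≡ 1 (mod 4), so (5/17) = +(17/5).
Reduce top mod 5: now compute (2/5).
Pull out 2: since 5 ≡ 5 (mod 8), (2/5) = -1.
Reached (1/5) = 1. Collecting the sign flips along the way, the symbol is -1.

-1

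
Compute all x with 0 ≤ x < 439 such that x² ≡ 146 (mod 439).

32, 407

Since 439 ≡ 3 (mod 4), a square root of 146 is 146^((439+1)/4) = 146^110 mod 439.
Repeated squaring: 146^2≡244, 146^4≡271, 146^8≡128, 146^16≡141, 146^32≡126, 146^64≡72 (mod 439).
146^110 = 146^(64+32+8+4+2) ≡ 32 (mod 439).
Check: 32² = 1024 ≡ 146 (mod 439). The two roots are 32 and 407.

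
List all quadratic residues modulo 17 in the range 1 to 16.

Square k = 1,…,8 (k and 17−k give the same square):
1²=1, 2²=4, 3²=9, 4²=16, 5²≡8, 6²≡2, 7²≡15, 8²≡13 (mod 17).
So the quadratic residues mod 17 are {1, 2, 4, 8, 9, 13, 15, 16}.

1,2,4,8,9,13,15,16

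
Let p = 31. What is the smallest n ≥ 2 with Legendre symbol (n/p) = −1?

3

(2/31) = +1, so 2 is a residue.
(3/31) = −1, so 3 is the smallest positive non-residue mod 31.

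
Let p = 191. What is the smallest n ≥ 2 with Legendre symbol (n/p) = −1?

7

(2/191) = +1, so 2 is a residue.
(3/191) = +1, so 3 is a residue.
(4/191) = +1, so 4 is a residue.
(5/191) = +1, so 5 is a residue.
(6/191) = +1, so 6 is a residue.
(7/191) = −1, so 7 is the smallest positive non-residue mod 191.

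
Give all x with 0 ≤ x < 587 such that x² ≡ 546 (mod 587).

59, 528

Since 587 ≡ 3 (mod 4), a square root of 546 is 546^((587+1)/4) = 546^147 mod 587.
Repeated squaring: 546^2≡507, 546^4≡530, 546^8≡314, 546^16≡567, 546^32≡400, 546^64≡336, 546^128≡192 (mod 587).
546^147 = 546^(128+16+2+1) ≡ 59 (mod 587).
Check: 59² = 3481 ≡ 546 (mod 587). The two roots are 59 and 528.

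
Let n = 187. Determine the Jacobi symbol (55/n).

0

Reciprocity: 55 ≡ 3 and 187 ≡ 3 (mod 4), so (55/187) = −(187/55).
Reduce top mod 55: now compute (22/55).
Pull out 2: since 55 ≡ 7 (mod 8), (2/55) = +1.
Reciprocity: 11 ≡ 3 and 55 ≡ 3 (mod 4), so (11/55) = −(55/11).
Reduce top mod 11: now compute (0/11).
Top reduces to 0: gcd > 1, so the symbol is 0.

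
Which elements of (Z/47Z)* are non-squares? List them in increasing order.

5 10 11 13 15 19 20 22 23 26 29 30 31 33 35 38 39 40 41 43 44 45 46

Square k = 1,…,23 (k and 47−k give the same square):
1²=1, 2²=4, 3²=9, 4²=16, 5²=25, 6²=36, 7²≡2, 8²≡17, 9²≡34, 10²≡6, 11²≡27, 12²≡3, 13²≡28, 14²≡8, 15²≡37, 16²≡21, 17²≡7, 18²≡42, 19²≡32, 20²≡24, 21²≡18, 22²≡14, 23²≡12 (mod 47).
The residues are {1, 2, 3, 4, 6, 7, 8, 9, 12, 14, 16, 17, 18, 21, 24, 25, 27, 28, 32, 34, 36, 37, 42}; the non-residues are the remaining 23 nonzero classes.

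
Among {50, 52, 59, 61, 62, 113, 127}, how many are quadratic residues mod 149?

3

(50/149) = -1 → non-residue.
(52/149) = -1 → non-residue.
(59/149) = -1 → non-residue.
(61/149) = +1 → QR.
(62/149) = -1 → non-residue.
(113/149) = +1 → QR.
(127/149) = +1 → QR.
Total quadratic residues among the 7: 3.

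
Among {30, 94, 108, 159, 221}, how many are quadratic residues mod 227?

(30/227) = +1 → QR.
(94/227) = -1 → non-residue.
(108/227) = +1 → QR.
(159/227) = +1 → QR.
(221/227) = +1 → QR.
Total quadratic residues among the 5: 4.

4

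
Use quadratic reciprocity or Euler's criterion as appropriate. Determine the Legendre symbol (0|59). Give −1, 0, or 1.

0

Top reduces to 0: gcd > 1, so the symbol is 0.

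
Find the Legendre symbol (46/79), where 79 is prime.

Euler's criterion: (46/79) ≡ 46^39 (mod 79).
46^2 ≡ 62 (mod 79)
46^4 ≡ 52 (mod 79)
46^8 ≡ 18 (mod 79)
46^16 ≡ 8 (mod 79)
46^32 ≡ 64 (mod 79)
46^39 = 46^(32+4+2+1) ≡ 1 (mod 79).
Result is 1, so (46/79) = 1.

1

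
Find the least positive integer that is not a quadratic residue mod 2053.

(2/2053) = −1, so 2 is the smallest positive non-residue mod 2053.

2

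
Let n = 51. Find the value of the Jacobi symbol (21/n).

0

Reciprocity: 21 ≡ 1 and 51 ≡ 3 (mod 4), so (21/51) = +(51/21).
Reduce top mod 21: now compute (9/21).
Reciprocity: 9 ≡ 1 and 21 ≡ 1 (mod 4), so (9/21) = +(21/9).
Reduce top mod 9: now compute (3/9).
Reciprocity: 3 ≡ 3 and 9 ≡ 1 (mod 4), so (3/9) = +(9/3).
Reduce top mod 3: now compute (0/3).
Top reduces to 0: gcd > 1, so the symbol is 0.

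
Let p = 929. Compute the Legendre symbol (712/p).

1

Euler's criterion: (712/929) ≡ 712^464 (mod 929).
712^2 ≡ 639 (mod 929)
712^4 ≡ 490 (mod 929)
712^8 ≡ 418 (mod 929)
712^16 ≡ 72 (mod 929)
712^32 ≡ 539 (mod 929)
712^64 ≡ 673 (mod 929)
712^128 ≡ 506 (mod 929)
712^256 ≡ 561 (mod 929)
712^464 = 712^(256+128+64+16) ≡ 1 (mod 929).
Result is 1, so (712/929) = 1.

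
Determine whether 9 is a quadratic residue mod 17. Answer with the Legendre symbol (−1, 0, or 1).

Reciprocity: 9 ≡ 1 and 17 ≡ 1 (mod 4), so (9/17) = +(17/9).
Reduce top mod 9: now compute (8/9).
Pull out 2^3: since 9 ≡ 1 (mod 8), (2/9) = +1, so (2/9)^3 = +1.
Reached (1/9) = 1. Collecting the sign flips along the way, the symbol is +1.

1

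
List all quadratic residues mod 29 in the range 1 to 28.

1,4,5,6,7,9,13,16,20,22,23,24,25,28

Square k = 1,…,14 (k and 29−k give the same square):
1²=1, 2²=4, 3²=9, 4²=16, 5²=25, 6²≡7, 7²≡20, 8²≡6, 9²≡23, 10²≡13, 11²≡5, 12²≡28, 13²≡24, 14²≡22 (mod 29).
So the quadratic residues mod 29 are {1, 4, 5, 6, 7, 9, 13, 16, 20, 22, 23, 24, 25, 28}.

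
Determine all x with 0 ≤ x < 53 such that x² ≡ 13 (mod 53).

15, 38

53 ≡ 1 (mod 4), so we find a root by search.
Trying successive values, 15² = 225 ≡ 13 (mod 53). The other root is 53 − 15 = 38.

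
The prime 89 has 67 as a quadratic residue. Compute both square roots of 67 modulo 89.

44, 45

89 ≡ 1 (mod 4), so we find a root by search.
Trying successive values, 44² = 1936 ≡ 67 (mod 89). The other root is 89 − 44 = 45.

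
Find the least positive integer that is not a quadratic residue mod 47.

5

(2/47) = +1, so 2 is a residue.
(3/47) = +1, so 3 is a residue.
(4/47) = +1, so 4 is a residue.
(5/47) = −1, so 5 is the smallest positive non-residue mod 47.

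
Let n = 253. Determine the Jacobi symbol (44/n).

0

Pull out 2^2: since 253 ≡ 5 (mod 8), (2/253) = -1, so (2/253)^2 = +1.
Reciprocity: 11 ≡ 3 and 253 ≡ 1 (mod 4), so (11/253) = +(253/11).
Reduce top mod 11: now compute (0/11).
Top reduces to 0: gcd > 1, so the symbol is 0.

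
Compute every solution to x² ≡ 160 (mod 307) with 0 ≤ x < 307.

62, 245

Since 307 ≡ 3 (mod 4), a square root of 160 is 160^((307+1)/4) = 160^77 mod 307.
Repeated squaring: 160^2≡119, 160^4≡39, 160^8≡293, 160^16≡196, 160^32≡41, 160^64≡146 (mod 307).
160^77 = 160^(64+8+4+1) ≡ 62 (mod 307).
Check: 62² = 3844 ≡ 160 (mod 307). The two roots are 62 and 245.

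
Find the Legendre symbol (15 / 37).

Euler's criterion: (15/37) ≡ 15^18 (mod 37).
15^2 ≡ 3 (mod 37)
15^4 ≡ 9 (mod 37)
15^8 ≡ 7 (mod 37)
15^16 ≡ 12 (mod 37)
15^18 = 15^(16+2) ≡ 36 (mod 37).
Result is 36 ≡ −1, so (15/37) = −1.

-1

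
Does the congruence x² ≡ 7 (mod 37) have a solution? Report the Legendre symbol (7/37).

1

Reciprocity: 7 ≡ 3 and 37 ≡ 1 (mod 4), so (7/37) = +(37/7).
Reduce top mod 7: now compute (2/7).
Pull out 2: since 7 ≡ 7 (mod 8), (2/7) = +1.
Reached (1/7) = 1. Collecting the sign flips along the way, the symbol is +1.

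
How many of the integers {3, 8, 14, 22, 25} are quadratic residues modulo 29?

2

(3/29) = -1 → non-residue.
(8/29) = -1 → non-residue.
(14/29) = -1 → non-residue.
(22/29) = +1 → QR.
(25/29) = +1 → QR.
Total quadratic residues among the 5: 2.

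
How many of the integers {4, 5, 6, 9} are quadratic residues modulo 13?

(4/13) = +1 → QR.
(5/13) = -1 → non-residue.
(6/13) = -1 → non-residue.
(9/13) = +1 → QR.
Total quadratic residues among the 4: 2.

2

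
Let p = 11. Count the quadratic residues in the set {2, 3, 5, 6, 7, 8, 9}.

3

(2/11) = -1 → non-residue.
(3/11) = +1 → QR.
(5/11) = +1 → QR.
(6/11) = -1 → non-residue.
(7/11) = -1 → non-residue.
(8/11) = -1 → non-residue.
(9/11) = +1 → QR.
Total quadratic residues among the 7: 3.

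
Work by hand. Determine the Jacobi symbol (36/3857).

Pull out 2^2: since 3857 ≡ 1 (mod 8), (2/3857) = +1, so (2/3857)^2 = +1.
Reciprocity: 9 ≡ 1 and 3857 ≡ 1 (mod 4), so (9/3857) = +(3857/9).
Reduce top mod 9: now compute (5/9).
Reciprocity: 5 ≡ 1 and 9 ≡ 1 (mod 4), so (5/9) = +(9/5).
Reduce top mod 5: now compute (4/5).
Pull out 2^2: since 5 ≡ 5 (mod 8), (2/5) = -1, so (2/5)^2 = +1.
Reached (1/5) = 1. Collecting the sign flips along the way, the symbol is +1.

1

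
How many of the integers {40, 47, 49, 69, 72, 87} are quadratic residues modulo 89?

(40/89) = +1 → QR.
(47/89) = +1 → QR.
(49/89) = +1 → QR.
(69/89) = +1 → QR.
(72/89) = +1 → QR.
(87/89) = +1 → QR.
Total quadratic residues among the 6: 6.

6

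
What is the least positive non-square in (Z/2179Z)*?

(2/2179) = −1, so 2 is the smallest positive non-residue mod 2179.

2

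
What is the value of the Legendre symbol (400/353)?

1

First reduce: 400 ≡ 47 (mod 353).
Reciprocity: 47 ≡ 3 and 353 ≡ 1 (mod 4), so (47/353) = +(353/47).
Reduce top mod 47: now compute (24/47).
Pull out 2^3: since 47 ≡ 7 (mod 8), (2/47) = +1, so (2/47)^3 = +1.
Reciprocity: 3 ≡ 3 and 47 ≡ 3 (mod 4), so (3/47) = −(47/3).
Reduce top mod 3: now compute (2/3).
Pull out 2: since 3 ≡ 3 (mod 8), (2/3) = -1.
Reached (1/3) = 1. Collecting the sign flips along the way, the symbol is +1.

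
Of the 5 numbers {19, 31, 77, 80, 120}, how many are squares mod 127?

3

(19/127) = +1 → QR.
(31/127) = +1 → QR.
(77/127) = -1 → non-residue.
(80/127) = -1 → non-residue.
(120/127) = +1 → QR.
Total quadratic residues among the 5: 3.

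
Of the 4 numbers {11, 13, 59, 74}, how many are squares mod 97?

(11/97) = +1 → QR.
(13/97) = -1 → non-residue.
(59/97) = -1 → non-residue.
(74/97) = -1 → non-residue.
Total quadratic residues among the 4: 1.

1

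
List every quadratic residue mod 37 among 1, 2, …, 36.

1, 3, 4, 7, 9, 10, 11, 12, 16, 21, 25, 26, 27, 28, 30, 33, 34, 36

Square k = 1,…,18 (k and 37−k give the same square):
1²=1, 2²=4, 3²=9, 4²=16, 5²=25, 6²=36, 7²≡12, 8²≡27, 9²≡7, 10²≡26, 11²≡10, 12²≡33, 13²≡21, 14²≡11, 15²≡3, 16²≡34, 17²≡30, 18²≡28 (mod 37).
So the quadratic residues mod 37 are {1, 3, 4, 7, 9, 10, 11, 12, 16, 21, 25, 26, 27, 28, 30, 33, 34, 36}.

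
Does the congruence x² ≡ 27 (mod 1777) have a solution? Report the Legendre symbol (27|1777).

Reciprocity: 27 ≡ 3 and 1777 ≡ 1 (mod 4), so (27/1777) = +(1777/27).
Reduce top mod 27: now compute (22/27).
Pull out 2: since 27 ≡ 3 (mod 8), (2/27) = -1.
Reciprocity: 11 ≡ 3 and 27 ≡ 3 (mod 4), so (11/27) = −(27/11).
Reduce top mod 11: now compute (5/11).
Reciprocity: 5 ≡ 1 and 11 ≡ 3 (mod 4), so (5/11) = +(11/5).
Reduce top mod 5: now compute (1/5).
Reached (1/5) = 1. Collecting the sign flips along the way, the symbol is +1.

1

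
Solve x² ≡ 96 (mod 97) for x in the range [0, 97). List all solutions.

22, 75

97 ≡ 1 (mod 4), so we find a root by search.
Trying successive values, 22² = 484 ≡ 96 (mod 97). The other root is 97 − 22 = 75.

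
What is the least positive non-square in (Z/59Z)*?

(2/59) = −1, so 2 is the smallest positive non-residue mod 59.

2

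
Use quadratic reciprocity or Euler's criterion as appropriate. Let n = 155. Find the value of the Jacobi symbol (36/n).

1

Pull out 2^2: since 155 ≡ 3 (mod 8), (2/155) = -1, so (2/155)^2 = +1.
Reciprocity: 9 ≡ 1 and 155 ≡ 3 (mod 4), so (9/155) = +(155/9).
Reduce top mod 9: now compute (2/9).
Pull out 2: since 9 ≡ 1 (mod 8), (2/9) = +1.
Reached (1/9) = 1. Collecting the sign flips along the way, the symbol is +1.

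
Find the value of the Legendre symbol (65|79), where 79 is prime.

Reciprocity: 65 ≡ 1 and 79 ≡ 3 (mod 4), so (65/79) = +(79/65).
Reduce top mod 65: now compute (14/65).
Pull out 2: since 65 ≡ 1 (mod 8), (2/65) = +1.
Reciprocity: 7 ≡ 3 and 65 ≡ 1 (mod 4), so (7/65) = +(65/7).
Reduce top mod 7: now compute (2/7).
Pull out 2: since 7 ≡ 7 (mod 8), (2/7) = +1.
Reached (1/7) = 1. Collecting the sign flips along the way, the symbol is +1.

1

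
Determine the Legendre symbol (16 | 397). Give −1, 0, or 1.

1

Pull out 2^4: since 397 ≡ 5 (mod 8), (2/397) = -1, so (2/397)^4 = +1.
Reached (1/397) = 1. Collecting the sign flips along the way, the symbol is +1.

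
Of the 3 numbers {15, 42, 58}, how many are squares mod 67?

(15/67) = +1 → QR.
(42/67) = -1 → non-residue.
(58/67) = -1 → non-residue.
Total quadratic residues among the 3: 1.

1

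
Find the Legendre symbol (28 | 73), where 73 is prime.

Euler's criterion: (28/73) ≡ 28^36 (mod 73).
28^2 ≡ 54 (mod 73)
28^4 ≡ 69 (mod 73)
28^8 ≡ 16 (mod 73)
28^16 ≡ 37 (mod 73)
28^32 ≡ 55 (mod 73)
28^36 = 28^(32+4) ≡ 72 (mod 73).
Result is 72 ≡ −1, so (28/73) = −1.

-1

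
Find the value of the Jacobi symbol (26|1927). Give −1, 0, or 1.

Pull out 2: since 1927 ≡ 7 (mod 8), (2/1927) = +1.
Reciprocity: 13 ≡ 1 and 1927 ≡ 3 (mod 4), so (13/1927) = +(1927/13).
Reduce top mod 13: now compute (3/13).
Reciprocity: 3 ≡ 3 and 13 ≡ 1 (mod 4), so (3/13) = +(13/3).
Reduce top mod 3: now compute (1/3).
Reached (1/3) = 1. Collecting the sign flips along the way, the symbol is +1.

1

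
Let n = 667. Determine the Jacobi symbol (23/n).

0

Reciprocity: 23 ≡ 3 and 667 ≡ 3 (mod 4), so (23/667) = −(667/23).
Reduce top mod 23: now compute (0/23).
Top reduces to 0: gcd > 1, so the symbol is 0.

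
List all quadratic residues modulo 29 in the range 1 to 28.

1, 4, 5, 6, 7, 9, 13, 16, 20, 22, 23, 24, 25, 28

Square k = 1,…,14 (k and 29−k give the same square):
1²=1, 2²=4, 3²=9, 4²=16, 5²=25, 6²≡7, 7²≡20, 8²≡6, 9²≡23, 10²≡13, 11²≡5, 12²≡28, 13²≡24, 14²≡22 (mod 29).
So the quadratic residues mod 29 are {1, 4, 5, 6, 7, 9, 13, 16, 20, 22, 23, 24, 25, 28}.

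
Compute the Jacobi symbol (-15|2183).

First reduce: -15 ≡ 2168 (mod 2183).
Pull out 2^3: since 2183 ≡ 7 (mod 8), (2/2183) = +1, so (2/2183)^3 = +1.
Reciprocity: 271 ≡ 3 and 2183 ≡ 3 (mod 4), so (271/2183) = −(2183/271).
Reduce top mod 271: now compute (15/271).
Reciprocity: 15 ≡ 3 and 271 ≡ 3 (mod 4), so (15/271) = −(271/15).
Reduce top mod 15: now compute (1/15).
Reached (1/15) = 1. Collecting the sign flips along the way, the symbol is +1.

1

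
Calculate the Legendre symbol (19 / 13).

-1

First reduce: 19 ≡ 6 (mod 13).
Pull out 2: since 13 ≡ 5 (mod 8), (2/13) = -1.
Reciprocity: 3 ≡ 3 and 13 ≡ 1 (mod 4), so (3/13) = +(13/3).
Reduce top mod 3: now compute (1/3).
Reached (1/3) = 1. Collecting the sign flips along the way, the symbol is -1.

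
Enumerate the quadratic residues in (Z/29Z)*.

Square k = 1,…,14 (k and 29−k give the same square):
1²=1, 2²=4, 3²=9, 4²=16, 5²=25, 6²≡7, 7²≡20, 8²≡6, 9²≡23, 10²≡13, 11²≡5, 12²≡28, 13²≡24, 14²≡22 (mod 29).
So the quadratic residues mod 29 are {1, 4, 5, 6, 7, 9, 13, 16, 20, 22, 23, 24, 25, 28}.

1 4 5 6 7 9 13 16 20 22 23 24 25 28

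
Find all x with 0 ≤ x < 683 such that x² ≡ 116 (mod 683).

Since 683 ≡ 3 (mod 4), a square root of 116 is 116^((683+1)/4) = 116^171 mod 683.
Repeated squaring: 116^2≡479, 116^4≡636, 116^8≡160, 116^16≡329, 116^32≡327, 116^64≡381, 116^128≡365 (mod 683).
116^171 = 116^(128+32+8+2+1) ≡ 234 (mod 683).
Check: 234² = 54756 ≡ 116 (mod 683). The two roots are 234 and 449.

234, 449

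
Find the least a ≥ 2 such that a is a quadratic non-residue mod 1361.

(2/1361) = +1, so 2 is a residue.
(3/1361) = −1, so 3 is the smallest positive non-residue mod 1361.

3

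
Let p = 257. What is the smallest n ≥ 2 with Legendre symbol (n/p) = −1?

(2/257) = +1, so 2 is a residue.
(3/257) = −1, so 3 is the smallest positive non-residue mod 257.

3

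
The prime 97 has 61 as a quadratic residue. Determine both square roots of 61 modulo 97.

35, 62

97 ≡ 1 (mod 4), so we find a root by search.
Trying successive values, 35² = 1225 ≡ 61 (mod 97). The other root is 97 − 35 = 62.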